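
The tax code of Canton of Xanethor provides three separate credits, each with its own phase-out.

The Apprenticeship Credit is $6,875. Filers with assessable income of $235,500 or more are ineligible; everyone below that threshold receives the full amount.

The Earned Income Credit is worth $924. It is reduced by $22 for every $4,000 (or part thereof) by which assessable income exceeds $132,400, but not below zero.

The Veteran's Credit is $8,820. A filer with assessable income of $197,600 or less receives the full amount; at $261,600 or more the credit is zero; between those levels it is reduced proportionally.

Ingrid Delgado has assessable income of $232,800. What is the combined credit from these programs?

$11,196

Apprenticeship Credit: $232,800 is below the $235,500 cutoff, so the full $6,875 applies.
Earned Income Credit: income exceeds $132,400 by $100,400, which is 26 full-or-partial $4,000 increments; reduction = 26 × $22 = $572, leaving $352.
Veteran's Credit: $232,800 is $35,200 into a $64,000 phase-out range, leaving 28,800/64,000 of the credit: $8,820 × 28,800/64,000 = $3,969.
Total: $6,875 + $352 + $3,969 = $11,196.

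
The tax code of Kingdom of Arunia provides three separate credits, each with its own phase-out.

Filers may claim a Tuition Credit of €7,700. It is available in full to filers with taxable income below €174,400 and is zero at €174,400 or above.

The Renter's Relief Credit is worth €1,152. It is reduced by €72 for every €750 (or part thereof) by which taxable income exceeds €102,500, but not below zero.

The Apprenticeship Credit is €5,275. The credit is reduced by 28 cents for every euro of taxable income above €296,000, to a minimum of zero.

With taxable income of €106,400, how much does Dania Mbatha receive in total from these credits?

€13,695

Tuition Credit: €106,400 is below the €174,400 cutoff, so the full €7,700 applies.
Renter's Relief Credit: income exceeds €102,500 by €3,900, which is 6 full-or-partial €750 increments; reduction = 6 × €72 = €432, leaving €720.
Apprenticeship Credit: €106,400 is at or below the €296,000 threshold, so the full €5,275 applies.
Total: €7,700 + €720 + €5,275 = €13,695.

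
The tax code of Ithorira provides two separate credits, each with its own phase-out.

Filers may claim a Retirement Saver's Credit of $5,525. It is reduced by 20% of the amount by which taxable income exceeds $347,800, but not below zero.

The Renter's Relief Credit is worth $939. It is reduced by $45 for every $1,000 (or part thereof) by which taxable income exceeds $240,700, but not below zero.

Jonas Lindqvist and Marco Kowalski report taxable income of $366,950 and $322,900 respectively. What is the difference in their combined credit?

$3,830

Jonas ($366,950): Retirement Saver's Credit: 20% of the $19,150 excess over $347,800 is $3,830; credit = $5,525 − $3,830 = $1,695. Renter's Relief Credit: income exceeds $240,700 by $126,250 → 127 increments × $45 = $5,715 ≥ base, so the credit is $0. total $1,695 + $0 = $1,695
Marco ($322,900): Retirement Saver's Credit: $322,900 is at or below the $347,800 threshold, so the full $5,525 applies. Renter's Relief Credit: income exceeds $240,700 by $82,200 → 83 increments × $45 = $3,735 ≥ base, so the credit is $0. total $5,525 + $0 = $5,525
Difference: |$1,695 − $5,525| = $3,830.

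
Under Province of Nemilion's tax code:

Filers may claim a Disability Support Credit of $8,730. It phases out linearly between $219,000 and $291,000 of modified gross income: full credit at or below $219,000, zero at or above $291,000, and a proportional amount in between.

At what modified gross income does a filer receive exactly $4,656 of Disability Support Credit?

$252,600

$4,656 is 4,656/8,730 of the full $8,730, so 4,074/8,730 of the $72,000 range has been used: income = $219,000 + $72,000 × 4,074/8,730 = $252,600.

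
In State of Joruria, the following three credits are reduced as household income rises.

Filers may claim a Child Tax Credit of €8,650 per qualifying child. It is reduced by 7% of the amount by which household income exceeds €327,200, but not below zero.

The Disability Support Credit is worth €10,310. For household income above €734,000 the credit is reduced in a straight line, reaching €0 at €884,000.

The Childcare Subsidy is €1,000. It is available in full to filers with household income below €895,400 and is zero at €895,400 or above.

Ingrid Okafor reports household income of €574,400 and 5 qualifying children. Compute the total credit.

€37,256

Child Tax Credit: base = 5 × €8,650 = €43,250. 7% of the €247,200 excess over €327,200 is €17,304; credit = €43,250 − €17,304 = €25,946.
Disability Support Credit: €574,400 is at or below the €734,000 threshold, so the full €10,310 applies.
Childcare Subsidy: €574,400 is below the €895,400 cutoff, so the full €1,000 applies.
Total: €25,946 + €10,310 + €1,000 = €37,256.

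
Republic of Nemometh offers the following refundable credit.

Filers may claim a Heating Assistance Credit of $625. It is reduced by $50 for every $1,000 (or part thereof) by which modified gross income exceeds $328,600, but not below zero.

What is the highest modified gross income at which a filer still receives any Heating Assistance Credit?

$340,600

After 12 increments the reduction is 12 × $50 = $600, leaving $25; one more increment wipes it out. Increment 12 ends at excess 12 × $1,000 = $12,000, so the highest qualifying income is $328,600 + $12,000 = $340,600.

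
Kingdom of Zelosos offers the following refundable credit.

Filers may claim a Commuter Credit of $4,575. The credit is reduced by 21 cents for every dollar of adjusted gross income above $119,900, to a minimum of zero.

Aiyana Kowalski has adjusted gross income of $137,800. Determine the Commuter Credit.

$816

Commuter Credit: 21% of the $17,900 excess over $119,900 is $3,759; credit = $4,575 − $3,759 = $816.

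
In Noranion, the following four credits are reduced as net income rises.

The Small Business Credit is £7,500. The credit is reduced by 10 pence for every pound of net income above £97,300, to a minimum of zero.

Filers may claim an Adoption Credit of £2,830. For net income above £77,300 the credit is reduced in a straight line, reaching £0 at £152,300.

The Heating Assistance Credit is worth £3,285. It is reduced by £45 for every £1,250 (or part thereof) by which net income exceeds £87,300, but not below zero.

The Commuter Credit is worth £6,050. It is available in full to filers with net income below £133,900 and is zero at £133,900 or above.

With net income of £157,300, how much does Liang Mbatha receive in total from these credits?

£2,265

Small Business Credit: 10% of the £60,000 excess over £97,300 is £6,000; credit = £7,500 − £6,000 = £1,500.
Adoption Credit: £157,300 is at or above £152,300, so the credit is £0.
Heating Assistance Credit: income exceeds £87,300 by £70,000, which is 56 full-or-partial £1,250 increments; reduction = 56 × £45 = £2,520, leaving £765.
Commuter Credit: £157,300 meets or exceeds the £133,900 cutoff, so the credit is £0.
Total: £1,500 + £0 + £765 + £0 = £2,265.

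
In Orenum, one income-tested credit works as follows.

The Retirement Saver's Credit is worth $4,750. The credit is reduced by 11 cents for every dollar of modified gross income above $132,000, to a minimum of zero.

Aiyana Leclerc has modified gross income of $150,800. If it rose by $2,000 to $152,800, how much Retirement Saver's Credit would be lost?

At $150,800 — 11% of the $18,800 excess over $132,000 is $2,068; credit = $4,750 − $2,068 = $2,682.
At $152,800 — 11% of the $20,800 excess over $132,000 is $2,288; credit = $4,750 − $2,288 = $2,462.
Lost: $2,682 − $2,462 = $220.

$220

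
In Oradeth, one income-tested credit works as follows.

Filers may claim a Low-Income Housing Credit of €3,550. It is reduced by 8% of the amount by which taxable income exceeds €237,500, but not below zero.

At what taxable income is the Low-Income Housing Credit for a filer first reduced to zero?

The credit falls by 8% of each euro above €237,500, so it reaches zero when the excess is €3,550 / 8% = €44,375: income = €237,500 + €44,375 = €281,875.

€281,875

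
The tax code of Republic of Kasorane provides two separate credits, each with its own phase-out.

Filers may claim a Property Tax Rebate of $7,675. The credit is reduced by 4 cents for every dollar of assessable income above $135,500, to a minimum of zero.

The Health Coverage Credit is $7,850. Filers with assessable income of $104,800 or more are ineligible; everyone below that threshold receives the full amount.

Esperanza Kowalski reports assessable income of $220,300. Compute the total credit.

Property Tax Rebate: 4% of the $84,800 excess over $135,500 is $3,392; credit = $7,675 − $3,392 = $4,283.
Health Coverage Credit: $220,300 meets or exceeds the $104,800 cutoff, so the credit is $0.
Total: $4,283 + $0 = $4,283.

$4,283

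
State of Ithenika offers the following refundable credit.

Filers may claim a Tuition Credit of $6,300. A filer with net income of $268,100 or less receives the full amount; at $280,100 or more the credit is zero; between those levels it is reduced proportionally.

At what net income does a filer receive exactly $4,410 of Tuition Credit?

$271,700

$4,410 is 4,410/6,300 of the full $6,300, so 1,890/6,300 of the $12,000 range has been used: income = $268,100 + $12,000 × 1,890/6,300 = $271,700.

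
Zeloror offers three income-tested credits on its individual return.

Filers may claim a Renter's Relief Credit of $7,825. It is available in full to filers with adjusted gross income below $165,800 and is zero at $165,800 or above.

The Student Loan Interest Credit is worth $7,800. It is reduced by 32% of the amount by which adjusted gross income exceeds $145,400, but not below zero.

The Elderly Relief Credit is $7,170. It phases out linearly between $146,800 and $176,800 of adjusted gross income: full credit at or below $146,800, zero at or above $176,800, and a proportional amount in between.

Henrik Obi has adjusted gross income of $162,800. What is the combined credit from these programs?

$13,403

Renter's Relief Credit: $162,800 is below the $165,800 cutoff, so the full $7,825 applies.
Student Loan Interest Credit: 32% of the $17,400 excess over $145,400 is $5,568; credit = $7,800 − $5,568 = $2,232.
Elderly Relief Credit: $162,800 is $16,000 into a $30,000 phase-out range, leaving 14,000/30,000 of the credit: $7,170 × 14,000/30,000 = $3,346.
Total: $7,825 + $2,232 + $3,346 = $13,403.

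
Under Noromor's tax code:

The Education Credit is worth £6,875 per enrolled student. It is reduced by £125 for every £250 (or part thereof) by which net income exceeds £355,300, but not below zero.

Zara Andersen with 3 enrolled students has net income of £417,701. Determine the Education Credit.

£0

Education Credit: base = 3 × £6,875 = £20,625. income exceeds £355,300 by £62,401 → 250 increments × £125 = £31,250 ≥ base, so the credit is £0.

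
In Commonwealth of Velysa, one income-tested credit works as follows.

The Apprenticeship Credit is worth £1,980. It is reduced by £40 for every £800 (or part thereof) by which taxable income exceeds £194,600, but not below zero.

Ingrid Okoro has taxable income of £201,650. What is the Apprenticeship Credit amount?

£1,620

Apprenticeship Credit: income exceeds £194,600 by £7,050, which is 9 full-or-partial £800 increments; reduction = 9 × £40 = £360, leaving £1,620.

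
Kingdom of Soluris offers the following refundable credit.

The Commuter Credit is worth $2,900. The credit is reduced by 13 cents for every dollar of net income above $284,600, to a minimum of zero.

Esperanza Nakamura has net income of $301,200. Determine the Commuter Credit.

$742

Commuter Credit: 13% of the $16,600 excess over $284,600 is $2,158; credit = $2,900 − $2,158 = $742.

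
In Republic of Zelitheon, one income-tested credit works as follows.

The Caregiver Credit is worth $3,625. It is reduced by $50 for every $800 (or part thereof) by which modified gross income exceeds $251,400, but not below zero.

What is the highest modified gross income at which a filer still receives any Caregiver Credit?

After 72 increments the reduction is 72 × $50 = $3,600, leaving $25; one more increment wipes it out. Increment 72 ends at excess 72 × $800 = $57,600, so the highest qualifying income is $251,400 + $57,600 = $309,000.

$309,000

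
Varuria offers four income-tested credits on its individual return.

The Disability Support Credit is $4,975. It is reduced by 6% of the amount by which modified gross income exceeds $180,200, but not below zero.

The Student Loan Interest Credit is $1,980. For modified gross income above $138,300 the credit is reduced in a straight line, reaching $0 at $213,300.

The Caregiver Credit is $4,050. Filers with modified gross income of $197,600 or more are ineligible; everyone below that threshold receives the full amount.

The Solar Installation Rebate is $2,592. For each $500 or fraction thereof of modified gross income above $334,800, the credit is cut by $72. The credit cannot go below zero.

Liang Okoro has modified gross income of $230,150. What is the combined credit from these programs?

Disability Support Credit: 6% of the $49,950 excess over $180,200 is $2,997; credit = $4,975 − $2,997 = $1,978.
Student Loan Interest Credit: $230,150 is at or above $213,300, so the credit is $0.
Caregiver Credit: $230,150 meets or exceeds the $197,600 cutoff, so the credit is $0.
Solar Installation Rebate: $230,150 is at or below the $334,800 threshold, so the full $2,592 applies.
Total: $1,978 + $0 + $0 + $2,592 = $4,570.

$4,570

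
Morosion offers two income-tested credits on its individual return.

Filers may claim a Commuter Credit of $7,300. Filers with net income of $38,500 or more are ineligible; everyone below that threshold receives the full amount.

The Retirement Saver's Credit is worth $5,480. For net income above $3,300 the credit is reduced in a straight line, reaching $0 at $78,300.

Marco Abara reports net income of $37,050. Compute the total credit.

$10,314

Commuter Credit: $37,050 is below the $38,500 cutoff, so the full $7,300 applies.
Retirement Saver's Credit: $37,050 is $33,750 into a $75,000 phase-out range, leaving 41,250/75,000 of the credit: $5,480 × 41,250/75,000 = $3,014.
Total: $7,300 + $3,014 = $10,314.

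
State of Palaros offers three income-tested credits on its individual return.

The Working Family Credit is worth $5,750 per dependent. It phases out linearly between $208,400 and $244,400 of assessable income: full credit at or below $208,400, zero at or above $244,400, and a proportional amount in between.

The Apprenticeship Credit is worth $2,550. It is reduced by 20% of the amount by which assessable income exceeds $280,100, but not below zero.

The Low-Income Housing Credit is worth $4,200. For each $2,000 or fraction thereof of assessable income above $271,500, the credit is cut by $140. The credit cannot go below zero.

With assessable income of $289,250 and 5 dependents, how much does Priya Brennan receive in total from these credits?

Working Family Credit: base = 5 × $5,750 = $28,750. $289,250 is at or above $244,400, so the credit is $0.
Apprenticeship Credit: 20% of the $9,150 excess over $280,100 is $1,830; credit = $2,550 − $1,830 = $720.
Low-Income Housing Credit: income exceeds $271,500 by $17,750, which is 9 full-or-partial $2,000 increments; reduction = 9 × $140 = $1,260, leaving $2,940.
Total: $0 + $720 + $2,940 = $3,660.

$3,660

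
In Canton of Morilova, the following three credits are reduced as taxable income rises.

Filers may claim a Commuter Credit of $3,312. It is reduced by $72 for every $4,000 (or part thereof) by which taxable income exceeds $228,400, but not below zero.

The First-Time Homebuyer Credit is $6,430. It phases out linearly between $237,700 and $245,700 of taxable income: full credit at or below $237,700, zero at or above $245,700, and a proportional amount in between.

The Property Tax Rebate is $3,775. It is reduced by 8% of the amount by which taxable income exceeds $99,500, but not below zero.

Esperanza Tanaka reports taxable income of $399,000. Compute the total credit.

$216

Commuter Credit: income exceeds $228,400 by $170,600, which is 43 full-or-partial $4,000 increments; reduction = 43 × $72 = $3,096, leaving $216.
First-Time Homebuyer Credit: $399,000 is at or above $245,700, so the credit is $0.
Property Tax Rebate: 8% of the $299,500 excess over $99,500 is $23,960 ≥ base, so the credit is $0.
Total: $216 + $0 + $0 = $216.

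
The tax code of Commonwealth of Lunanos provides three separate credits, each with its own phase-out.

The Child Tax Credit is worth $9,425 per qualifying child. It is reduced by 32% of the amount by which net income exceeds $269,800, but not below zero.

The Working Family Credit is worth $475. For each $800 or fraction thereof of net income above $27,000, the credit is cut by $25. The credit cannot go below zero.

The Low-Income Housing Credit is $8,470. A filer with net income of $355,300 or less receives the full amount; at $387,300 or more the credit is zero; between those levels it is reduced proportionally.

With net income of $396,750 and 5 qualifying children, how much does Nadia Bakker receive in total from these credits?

Child Tax Credit: base = 5 × $9,425 = $47,125. 32% of the $126,950 excess over $269,800 is $40,624; credit = $47,125 − $40,624 = $6,501.
Working Family Credit: income exceeds $27,000 by $369,750 → 463 increments × $25 = $11,575 ≥ base, so the credit is $0.
Low-Income Housing Credit: $396,750 is at or above $387,300, so the credit is $0.
Total: $6,501 + $0 + $0 = $6,501.

$6,501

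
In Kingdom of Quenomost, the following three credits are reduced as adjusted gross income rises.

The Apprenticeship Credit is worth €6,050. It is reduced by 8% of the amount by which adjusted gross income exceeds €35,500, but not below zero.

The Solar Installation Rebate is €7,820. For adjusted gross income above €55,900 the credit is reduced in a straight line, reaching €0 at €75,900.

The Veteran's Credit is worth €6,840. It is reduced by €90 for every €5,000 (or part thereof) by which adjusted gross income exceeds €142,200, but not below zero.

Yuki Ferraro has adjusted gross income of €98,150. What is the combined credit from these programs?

€7,878

Apprenticeship Credit: 8% of the €62,650 excess over €35,500 is €5,012; credit = €6,050 − €5,012 = €1,038.
Solar Installation Rebate: €98,150 is at or above €75,900, so the credit is €0.
Veteran's Credit: €98,150 is at or below the €142,200 threshold, so the full €6,840 applies.
Total: €1,038 + €0 + €6,840 = €7,878.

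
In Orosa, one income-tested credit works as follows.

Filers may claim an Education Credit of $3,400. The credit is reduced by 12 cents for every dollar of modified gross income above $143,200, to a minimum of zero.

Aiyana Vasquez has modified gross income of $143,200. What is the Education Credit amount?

Education Credit: $143,200 is at or below the $143,200 threshold, so the full $3,400 applies.

$3,400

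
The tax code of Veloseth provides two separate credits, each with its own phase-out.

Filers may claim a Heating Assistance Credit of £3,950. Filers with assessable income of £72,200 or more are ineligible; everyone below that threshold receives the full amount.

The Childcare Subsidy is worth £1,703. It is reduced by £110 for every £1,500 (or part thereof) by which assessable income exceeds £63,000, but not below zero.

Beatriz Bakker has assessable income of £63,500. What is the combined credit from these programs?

Heating Assistance Credit: £63,500 is below the £72,200 cutoff, so the full £3,950 applies.
Childcare Subsidy: income exceeds £63,000 by £500, which is 1 full-or-partial £1,500 increment; reduction = 1 × £110 = £110, leaving £1,593.
Total: £3,950 + £1,593 = £5,543.

£5,543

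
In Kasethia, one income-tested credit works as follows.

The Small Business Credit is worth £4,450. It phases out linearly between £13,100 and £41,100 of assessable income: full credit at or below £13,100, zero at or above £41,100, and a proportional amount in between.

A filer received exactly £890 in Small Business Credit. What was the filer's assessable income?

£890 is 890/4,450 of the full £4,450, so 3,560/4,450 of the £28,000 range has been used: income = £13,100 + £28,000 × 3,560/4,450 = £35,500.

£35,500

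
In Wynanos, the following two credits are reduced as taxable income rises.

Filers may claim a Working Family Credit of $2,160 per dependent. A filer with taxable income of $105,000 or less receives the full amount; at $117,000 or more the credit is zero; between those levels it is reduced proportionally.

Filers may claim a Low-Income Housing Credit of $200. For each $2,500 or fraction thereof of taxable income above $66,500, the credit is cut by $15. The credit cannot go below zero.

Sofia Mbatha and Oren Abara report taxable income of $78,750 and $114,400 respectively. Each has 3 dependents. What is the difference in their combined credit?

$5,201

Sofia ($78,750): Working Family Credit: base = 3 × $2,160 = $6,480. $78,750 is at or below the $105,000 threshold, so the full $6,480 applies. Low-Income Housing Credit: income exceeds $66,500 by $12,250, which is 5 full-or-partial $2,500 increments; reduction = 5 × $15 = $75, leaving $125. total $6,480 + $125 = $6,605
Oren ($114,400): Working Family Credit: base = 3 × $2,160 = $6,480. $114,400 is $9,400 into a $12,000 phase-out range, leaving 2,600/12,000 of the credit: $6,480 × 2,600/12,000 = $1,404. Low-Income Housing Credit: income exceeds $66,500 by $47,900 → 20 increments × $15 = $300 ≥ base, so the credit is $0. total $1,404 + $0 = $1,404
Difference: |$6,605 − $1,404| = $5,201.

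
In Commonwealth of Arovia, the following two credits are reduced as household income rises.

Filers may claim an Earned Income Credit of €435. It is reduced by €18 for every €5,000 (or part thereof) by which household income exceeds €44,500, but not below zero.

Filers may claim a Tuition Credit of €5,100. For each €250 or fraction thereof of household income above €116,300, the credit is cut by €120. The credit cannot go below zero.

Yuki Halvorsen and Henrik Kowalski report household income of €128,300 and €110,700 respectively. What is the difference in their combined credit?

Yuki (€128,300): Earned Income Credit: income exceeds €44,500 by €83,800, which is 17 full-or-partial €5,000 increments; reduction = 17 × €18 = €306, leaving €129. Tuition Credit: income exceeds €116,300 by €12,000 → 48 increments × €120 = €5,760 ≥ base, so the credit is €0. total €129 + €0 = €129
Henrik (€110,700): Earned Income Credit: income exceeds €44,500 by €66,200, which is 14 full-or-partial €5,000 increments; reduction = 14 × €18 = €252, leaving €183. Tuition Credit: €110,700 is at or below the €116,300 threshold, so the full €5,100 applies. total €183 + €5,100 = €5,283
Difference: |€129 − €5,283| = €5,154.

€5,154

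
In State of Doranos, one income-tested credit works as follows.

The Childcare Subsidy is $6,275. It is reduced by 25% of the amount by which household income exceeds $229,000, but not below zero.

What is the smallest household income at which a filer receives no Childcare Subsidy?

$254,100

The credit falls by 25% of each dollar above $229,000, so it reaches zero when the excess is $6,275 / 25% = $25,100: income = $229,000 + $25,100 = $254,100.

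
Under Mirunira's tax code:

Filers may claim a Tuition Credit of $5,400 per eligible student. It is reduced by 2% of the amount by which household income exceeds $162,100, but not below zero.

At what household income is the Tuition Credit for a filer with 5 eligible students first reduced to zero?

$1,512,100

Full credit = 5 × $5,400 = $27,000.
The credit falls by 2% of each dollar above $162,100, so it reaches zero when the excess is $27,000 / 2% = $1,350,000: income = $162,100 + $1,350,000 = $1,512,100.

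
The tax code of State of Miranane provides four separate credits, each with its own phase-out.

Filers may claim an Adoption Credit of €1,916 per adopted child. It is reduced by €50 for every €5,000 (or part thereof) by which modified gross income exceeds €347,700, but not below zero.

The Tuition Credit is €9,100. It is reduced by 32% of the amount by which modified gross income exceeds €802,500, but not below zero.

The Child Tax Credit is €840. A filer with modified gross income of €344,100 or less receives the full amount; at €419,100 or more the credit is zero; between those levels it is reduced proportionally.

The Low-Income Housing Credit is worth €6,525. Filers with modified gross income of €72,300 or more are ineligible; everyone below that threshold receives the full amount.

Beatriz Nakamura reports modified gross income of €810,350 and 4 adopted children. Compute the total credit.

Adoption Credit: base = 4 × €1,916 = €7,664. income exceeds €347,700 by €462,650, which is 93 full-or-partial €5,000 increments; reduction = 93 × €50 = €4,650, leaving €3,014.
Tuition Credit: 32% of the €7,850 excess over €802,500 is €2,512; credit = €9,100 − €2,512 = €6,588.
Child Tax Credit: €810,350 is at or above €419,100, so the credit is €0.
Low-Income Housing Credit: €810,350 meets or exceeds the €72,300 cutoff, so the credit is €0.
Total: €3,014 + €6,588 + €0 + €0 = €9,602.

€9,602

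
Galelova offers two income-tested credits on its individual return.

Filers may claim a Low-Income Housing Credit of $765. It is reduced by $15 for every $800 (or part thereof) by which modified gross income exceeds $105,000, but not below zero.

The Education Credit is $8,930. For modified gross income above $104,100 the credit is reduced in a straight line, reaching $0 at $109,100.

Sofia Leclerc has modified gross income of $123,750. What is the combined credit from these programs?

$405

Low-Income Housing Credit: income exceeds $105,000 by $18,750, which is 24 full-or-partial $800 increments; reduction = 24 × $15 = $360, leaving $405.
Education Credit: $123,750 is at or above $109,100, so the credit is $0.
Total: $405 + $0 = $405.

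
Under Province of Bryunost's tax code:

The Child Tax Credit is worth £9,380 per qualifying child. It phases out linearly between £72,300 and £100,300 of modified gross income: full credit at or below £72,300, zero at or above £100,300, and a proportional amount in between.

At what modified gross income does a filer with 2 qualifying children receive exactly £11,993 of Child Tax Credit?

£82,400

Full credit = 2 × £9,380 = £18,760.
£11,993 is 11,993/18,760 of the full £18,760, so 6,767/18,760 of the £28,000 range has been used: income = £72,300 + £28,000 × 6,767/18,760 = £82,400.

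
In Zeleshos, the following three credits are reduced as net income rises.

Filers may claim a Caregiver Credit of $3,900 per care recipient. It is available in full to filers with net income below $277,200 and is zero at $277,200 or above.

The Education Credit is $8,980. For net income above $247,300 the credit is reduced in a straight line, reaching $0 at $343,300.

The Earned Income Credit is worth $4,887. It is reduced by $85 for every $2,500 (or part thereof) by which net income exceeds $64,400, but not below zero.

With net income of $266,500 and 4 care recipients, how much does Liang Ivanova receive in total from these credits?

$22,784

Caregiver Credit: base = 4 × $3,900 = $15,600. $266,500 is below the $277,200 cutoff, so the full $15,600 applies.
Education Credit: $266,500 is $19,200 into a $96,000 phase-out range, leaving 76,800/96,000 of the credit: $8,980 × 76,800/96,000 = $7,184.
Earned Income Credit: income exceeds $64,400 by $202,100 → 81 increments × $85 = $6,885 ≥ base, so the credit is $0.
Total: $15,600 + $7,184 + $0 = $22,784.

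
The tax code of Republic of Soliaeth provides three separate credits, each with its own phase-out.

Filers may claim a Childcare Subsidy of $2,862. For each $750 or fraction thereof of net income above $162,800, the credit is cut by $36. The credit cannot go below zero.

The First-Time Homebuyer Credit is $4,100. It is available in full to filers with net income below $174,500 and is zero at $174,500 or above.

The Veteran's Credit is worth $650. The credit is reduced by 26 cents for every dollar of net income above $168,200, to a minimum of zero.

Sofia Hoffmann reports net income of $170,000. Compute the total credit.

Childcare Subsidy: income exceeds $162,800 by $7,200, which is 10 full-or-partial $750 increments; reduction = 10 × $36 = $360, leaving $2,502.
First-Time Homebuyer Credit: $170,000 is below the $174,500 cutoff, so the full $4,100 applies.
Veteran's Credit: 26% of the $1,800 excess over $168,200 is $468; credit = $650 − $468 = $182.
Total: $2,502 + $4,100 + $182 = $6,784.

$6,784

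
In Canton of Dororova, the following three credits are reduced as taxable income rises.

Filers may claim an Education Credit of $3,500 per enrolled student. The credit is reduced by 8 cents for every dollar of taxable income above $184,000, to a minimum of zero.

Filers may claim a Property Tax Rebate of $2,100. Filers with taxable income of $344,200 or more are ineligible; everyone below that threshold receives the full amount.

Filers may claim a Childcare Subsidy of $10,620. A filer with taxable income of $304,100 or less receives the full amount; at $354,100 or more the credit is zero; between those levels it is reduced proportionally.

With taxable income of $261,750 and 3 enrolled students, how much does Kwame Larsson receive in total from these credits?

$17,000

Education Credit: base = 3 × $3,500 = $10,500. 8% of the $77,750 excess over $184,000 is $6,220; credit = $10,500 − $6,220 = $4,280.
Property Tax Rebate: $261,750 is below the $344,200 cutoff, so the full $2,100 applies.
Childcare Subsidy: $261,750 is at or below the $304,100 threshold, so the full $10,620 applies.
Total: $4,280 + $2,100 + $10,620 = $17,000.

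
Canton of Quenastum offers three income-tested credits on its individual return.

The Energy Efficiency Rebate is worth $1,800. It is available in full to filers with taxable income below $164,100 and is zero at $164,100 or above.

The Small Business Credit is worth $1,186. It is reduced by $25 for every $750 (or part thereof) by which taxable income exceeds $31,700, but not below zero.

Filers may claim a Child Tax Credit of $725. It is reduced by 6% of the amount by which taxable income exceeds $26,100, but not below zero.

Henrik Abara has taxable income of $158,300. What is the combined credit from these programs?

Energy Efficiency Rebate: $158,300 is below the $164,100 cutoff, so the full $1,800 applies.
Small Business Credit: income exceeds $31,700 by $126,600 → 169 increments × $25 = $4,225 ≥ base, so the credit is $0.
Child Tax Credit: 6% of the $132,200 excess over $26,100 is $7,932 ≥ base, so the credit is $0.
Total: $1,800 + $0 + $0 = $1,800.

$1,800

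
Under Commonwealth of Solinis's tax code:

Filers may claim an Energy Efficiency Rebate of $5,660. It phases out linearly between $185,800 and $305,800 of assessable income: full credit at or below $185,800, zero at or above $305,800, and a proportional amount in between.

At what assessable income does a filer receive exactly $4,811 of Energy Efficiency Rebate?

$203,800

$4,811 is 4,811/5,660 of the full $5,660, so 849/5,660 of the $120,000 range has been used: income = $185,800 + $120,000 × 849/5,660 = $203,800.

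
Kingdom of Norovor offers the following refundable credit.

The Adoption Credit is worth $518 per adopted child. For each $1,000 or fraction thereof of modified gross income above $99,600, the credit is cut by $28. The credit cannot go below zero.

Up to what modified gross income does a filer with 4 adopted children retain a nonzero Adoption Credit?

$172,600

Full credit = 4 × $518 = $2,072.
After 73 increments the reduction is 73 × $28 = $2,044, leaving $28; one more increment wipes it out. Increment 73 ends at excess 73 × $1,000 = $73,000, so the highest qualifying income is $99,600 + $73,000 = $172,600.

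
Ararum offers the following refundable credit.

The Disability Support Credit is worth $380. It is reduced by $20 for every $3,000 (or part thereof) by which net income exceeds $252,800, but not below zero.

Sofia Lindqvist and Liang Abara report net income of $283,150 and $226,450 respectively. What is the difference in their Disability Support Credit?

Sofia ($283,150): Disability Support Credit: income exceeds $252,800 by $30,350, which is 11 full-or-partial $3,000 increments; reduction = 11 × $20 = $220, leaving $160.
Liang ($226,450): Disability Support Credit: $226,450 is at or below the $252,800 threshold, so the full $380 applies.
Difference: |$160 − $380| = $220.

$220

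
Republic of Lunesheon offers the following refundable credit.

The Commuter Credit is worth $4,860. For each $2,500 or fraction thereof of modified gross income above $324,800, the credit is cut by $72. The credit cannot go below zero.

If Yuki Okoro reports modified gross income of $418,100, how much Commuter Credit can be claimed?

$2,124

Commuter Credit: income exceeds $324,800 by $93,300, which is 38 full-or-partial $2,500 increments; reduction = 38 × $72 = $2,736, leaving $2,124.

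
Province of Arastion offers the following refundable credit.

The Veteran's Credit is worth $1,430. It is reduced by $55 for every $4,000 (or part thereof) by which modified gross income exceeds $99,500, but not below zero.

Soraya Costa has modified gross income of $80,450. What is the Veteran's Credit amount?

Veteran's Credit: $80,450 is at or below the $99,500 threshold, so the full $1,430 applies.

$1,430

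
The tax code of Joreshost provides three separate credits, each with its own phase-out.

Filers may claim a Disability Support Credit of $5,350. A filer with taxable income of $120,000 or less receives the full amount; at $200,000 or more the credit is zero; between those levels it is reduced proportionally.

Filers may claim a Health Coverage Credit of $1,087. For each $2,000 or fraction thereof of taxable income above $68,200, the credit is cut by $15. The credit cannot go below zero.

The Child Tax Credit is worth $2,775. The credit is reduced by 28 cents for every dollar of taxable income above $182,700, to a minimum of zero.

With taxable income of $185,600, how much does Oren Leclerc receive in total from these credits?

Disability Support Credit: $185,600 is $65,600 into a $80,000 phase-out range, leaving 14,400/80,000 of the credit: $5,350 × 14,400/80,000 = $963.
Health Coverage Credit: income exceeds $68,200 by $117,400, which is 59 full-or-partial $2,000 increments; reduction = 59 × $15 = $885, leaving $202.
Child Tax Credit: 28% of the $2,900 excess over $182,700 is $812; credit = $2,775 − $812 = $1,963.
Total: $963 + $202 + $1,963 = $3,128.

$3,128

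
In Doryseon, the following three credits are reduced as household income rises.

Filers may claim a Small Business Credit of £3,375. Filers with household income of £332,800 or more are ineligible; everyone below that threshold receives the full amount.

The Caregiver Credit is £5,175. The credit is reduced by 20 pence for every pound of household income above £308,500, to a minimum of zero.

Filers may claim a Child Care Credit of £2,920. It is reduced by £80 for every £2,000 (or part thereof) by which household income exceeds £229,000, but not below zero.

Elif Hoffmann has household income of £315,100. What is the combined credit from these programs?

£7,230

Small Business Credit: £315,100 is below the £332,800 cutoff, so the full £3,375 applies.
Caregiver Credit: 20% of the £6,600 excess over £308,500 is £1,320; credit = £5,175 − £1,320 = £3,855.
Child Care Credit: income exceeds £229,000 by £86,100 → 44 increments × £80 = £3,520 ≥ base, so the credit is £0.
Total: £3,375 + £3,855 + £0 = £7,230.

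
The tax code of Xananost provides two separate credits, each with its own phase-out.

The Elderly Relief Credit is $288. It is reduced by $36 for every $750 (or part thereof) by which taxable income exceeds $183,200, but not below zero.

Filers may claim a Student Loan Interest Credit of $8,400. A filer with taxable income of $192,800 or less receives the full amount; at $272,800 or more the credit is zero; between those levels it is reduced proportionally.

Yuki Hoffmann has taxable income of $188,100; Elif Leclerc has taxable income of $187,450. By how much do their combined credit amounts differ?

$36

Yuki ($188,100): Elderly Relief Credit: income exceeds $183,200 by $4,900, which is 7 full-or-partial $750 increments; reduction = 7 × $36 = $252, leaving $36. Student Loan Interest Credit: $188,100 is at or below the $192,800 threshold, so the full $8,400 applies. total $36 + $8,400 = $8,436
Elif ($187,450): Elderly Relief Credit: income exceeds $183,200 by $4,250, which is 6 full-or-partial $750 increments; reduction = 6 × $36 = $216, leaving $72. Student Loan Interest Credit: $187,450 is at or below the $192,800 threshold, so the full $8,400 applies. total $72 + $8,400 = $8,472
Difference: |$8,436 − $8,472| = $36.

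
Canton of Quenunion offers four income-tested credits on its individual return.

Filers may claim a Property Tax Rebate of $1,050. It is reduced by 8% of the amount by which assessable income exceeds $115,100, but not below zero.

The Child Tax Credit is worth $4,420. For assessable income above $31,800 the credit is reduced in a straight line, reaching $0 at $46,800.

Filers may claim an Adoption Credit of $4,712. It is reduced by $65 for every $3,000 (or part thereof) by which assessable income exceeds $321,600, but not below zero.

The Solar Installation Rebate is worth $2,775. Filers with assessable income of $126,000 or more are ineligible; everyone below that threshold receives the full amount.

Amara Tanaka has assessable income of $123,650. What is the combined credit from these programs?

Property Tax Rebate: 8% of the $8,550 excess over $115,100 is $684; credit = $1,050 − $684 = $366.
Child Tax Credit: $123,650 is at or above $46,800, so the credit is $0.
Adoption Credit: $123,650 is at or below the $321,600 threshold, so the full $4,712 applies.
Solar Installation Rebate: $123,650 is below the $126,000 cutoff, so the full $2,775 applies.
Total: $366 + $0 + $4,712 + $2,775 = $7,853.

$7,853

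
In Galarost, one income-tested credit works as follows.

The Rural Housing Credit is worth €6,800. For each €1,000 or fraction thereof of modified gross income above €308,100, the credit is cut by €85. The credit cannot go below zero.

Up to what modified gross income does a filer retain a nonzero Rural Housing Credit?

After 79 increments the reduction is 79 × €85 = €6,715, leaving €85; one more increment wipes it out. Increment 79 ends at excess 79 × €1,000 = €79,000, so the highest qualifying income is €308,100 + €79,000 = €387,100.

€387,100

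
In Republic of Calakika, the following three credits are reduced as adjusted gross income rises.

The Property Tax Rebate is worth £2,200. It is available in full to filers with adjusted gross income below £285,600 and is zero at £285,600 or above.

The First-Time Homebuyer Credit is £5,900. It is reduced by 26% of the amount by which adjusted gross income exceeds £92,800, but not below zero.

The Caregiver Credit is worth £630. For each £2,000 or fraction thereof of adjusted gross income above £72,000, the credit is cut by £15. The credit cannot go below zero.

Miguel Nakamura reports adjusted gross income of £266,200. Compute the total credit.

£2,200

Property Tax Rebate: £266,200 is below the £285,600 cutoff, so the full £2,200 applies.
First-Time Homebuyer Credit: 26% of the £173,400 excess over £92,800 is £45,084 ≥ base, so the credit is £0.
Caregiver Credit: income exceeds £72,000 by £194,200 → 98 increments × £15 = £1,470 ≥ base, so the credit is £0.
Total: £2,200 + £0 + £0 = £2,200.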